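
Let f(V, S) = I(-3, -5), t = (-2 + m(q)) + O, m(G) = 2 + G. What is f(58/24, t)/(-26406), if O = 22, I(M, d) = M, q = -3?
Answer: 1/8802 ≈ 0.00011361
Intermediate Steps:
t = 19 (t = (-2 + (2 - 3)) + 22 = (-2 - 1) + 22 = -3 + 22 = 19)
f(V, S) = -3
f(58/24, t)/(-26406) = -3/(-26406) = -3*(-1/26406) = 1/8802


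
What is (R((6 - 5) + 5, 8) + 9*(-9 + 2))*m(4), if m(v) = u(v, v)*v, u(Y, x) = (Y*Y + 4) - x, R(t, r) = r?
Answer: -3520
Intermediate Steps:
u(Y, x) = 4 + Y**2 - x (u(Y, x) = (Y**2 + 4) - x = (4 + Y**2) - x = 4 + Y**2 - x)
m(v) = v*(4 + v**2 - v) (m(v) = (4 + v**2 - v)*v = v*(4 + v**2 - v))
(R((6 - 5) + 5, 8) + 9*(-9 + 2))*m(4) = (8 + 9*(-9 + 2))*(4*(4 + 4**2 - 1*4)) = (8 + 9*(-7))*(4*(4 + 16 - 4)) = (8 - 63)*(4*16) = -55*64 = -3520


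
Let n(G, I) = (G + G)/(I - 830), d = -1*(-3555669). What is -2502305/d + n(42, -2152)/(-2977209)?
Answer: -437503577773/621673988499 ≈ -0.70375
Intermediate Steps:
d = 3555669
n(G, I) = 2*G/(-830 + I) (n(G, I) = (2*G)/(-830 + I) = 2*G/(-830 + I))
-2502305/d + n(42, -2152)/(-2977209) = -2502305/3555669 + (2*42/(-830 - 2152))/(-2977209) = -2502305*1/3555669 + (2*42/(-2982))*(-1/2977209) = -192485/273513 + (2*42*(-1/2982))*(-1/2977209) = -192485/273513 - 2/71*(-1/2977209) = -192485/273513 + 2/211381839 = -437503577773/621673988499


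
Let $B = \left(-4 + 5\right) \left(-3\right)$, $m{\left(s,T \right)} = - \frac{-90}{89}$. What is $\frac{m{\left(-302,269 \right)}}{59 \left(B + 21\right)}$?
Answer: $\frac{5}{5251} \approx 0.0009522$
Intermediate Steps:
$m{\left(s,T \right)} = \frac{90}{89}$ ($m{\left(s,T \right)} = - \frac{-90}{89} = \left(-1\right) \left(- \frac{90}{89}\right) = \frac{90}{89}$)
$B = -3$ ($B = 1 \left(-3\right) = -3$)
$\frac{m{\left(-302,269 \right)}}{59 \left(B + 21\right)} = \frac{90}{89 \cdot 59 \left(-3 + 21\right)} = \frac{90}{89 \cdot 59 \cdot 18} = \frac{90}{89 \cdot 1062} = \frac{90}{89} \cdot \frac{1}{1062} = \frac{5}{5251}$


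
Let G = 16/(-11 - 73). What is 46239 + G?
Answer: 971015/21 ≈ 46239.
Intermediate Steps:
G = -4/21 (G = 16/(-84) = -1/84*16 = -4/21 ≈ -0.19048)
46239 + G = 46239 - 4/21 = 971015/21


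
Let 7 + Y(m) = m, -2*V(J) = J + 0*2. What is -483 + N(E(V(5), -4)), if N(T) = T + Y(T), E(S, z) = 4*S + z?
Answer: -518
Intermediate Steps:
V(J) = -J/2 (V(J) = -(J + 0*2)/2 = -(J + 0)/2 = -J/2)
Y(m) = -7 + m
E(S, z) = z + 4*S
N(T) = -7 + 2*T (N(T) = T + (-7 + T) = -7 + 2*T)
-483 + N(E(V(5), -4)) = -483 + (-7 + 2*(-4 + 4*(-1/2*5))) = -483 + (-7 + 2*(-4 + 4*(-5/2))) = -483 + (-7 + 2*(-4 - 10)) = -483 + (-7 + 2*(-14)) = -483 + (-7 - 28) = -483 - 35 = -518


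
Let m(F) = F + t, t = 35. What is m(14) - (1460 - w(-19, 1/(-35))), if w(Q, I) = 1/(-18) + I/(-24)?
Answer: -3555857/2520 ≈ -1411.1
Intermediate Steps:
m(F) = 35 + F (m(F) = F + 35 = 35 + F)
w(Q, I) = -1/18 - I/24 (w(Q, I) = 1*(-1/18) + I*(-1/24) = -1/18 - I/24)
m(14) - (1460 - w(-19, 1/(-35))) = (35 + 14) - (1460 - (-1/18 - 1/24/(-35))) = 49 - (1460 - (-1/18 - 1/24*(-1/35))) = 49 - (1460 - (-1/18 + 1/840)) = 49 - (1460 - 1*(-137/2520)) = 49 - (1460 + 137/2520) = 49 - 1*3679337/2520 = 49 - 3679337/2520 = -3555857/2520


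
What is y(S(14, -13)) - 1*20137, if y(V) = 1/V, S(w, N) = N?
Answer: -261782/13 ≈ -20137.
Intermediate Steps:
y(S(14, -13)) - 1*20137 = 1/(-13) - 1*20137 = -1/13 - 20137 = -261782/13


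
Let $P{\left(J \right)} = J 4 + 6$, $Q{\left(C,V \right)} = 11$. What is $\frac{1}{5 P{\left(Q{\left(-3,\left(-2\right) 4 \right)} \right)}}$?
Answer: $\frac{1}{250} \approx 0.004$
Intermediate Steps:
$P{\left(J \right)} = 6 + 4 J$ ($P{\left(J \right)} = 4 J + 6 = 6 + 4 J$)
$\frac{1}{5 P{\left(Q{\left(-3,\left(-2\right) 4 \right)} \right)}} = \frac{1}{5 \left(6 + 4 \cdot 11\right)} = \frac{1}{5 \left(6 + 44\right)} = \frac{1}{5 \cdot 50} = \frac{1}{250}$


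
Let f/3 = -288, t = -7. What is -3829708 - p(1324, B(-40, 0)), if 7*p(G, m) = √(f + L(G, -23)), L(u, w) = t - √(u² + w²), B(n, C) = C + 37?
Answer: -3829708 - I*√(871 + √1753505)/7 ≈ -3.8297e+6 - 6.6933*I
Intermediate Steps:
B(n, C) = 37 + C
L(u, w) = -7 - √(u² + w²)
f = -864 (f = 3*(-288) = -864)
p(G, m) = √(-871 - √(529 + G²))/7 (p(G, m) = √(-864 + (-7 - √(G² + (-23)²)))/7 = √(-864 + (-7 - √(G² + 529)))/7 = √(-864 + (-7 - √(529 + G²)))/7 = √(-871 - √(529 + G²))/7)
-3829708 - p(1324, B(-40, 0)) = -3829708 - √(-871 - √(529 + 1324²))/7 = -3829708 - √(-871 - √(529 + 1752976))/7 = -3829708 - √(-871 - √1753505)/7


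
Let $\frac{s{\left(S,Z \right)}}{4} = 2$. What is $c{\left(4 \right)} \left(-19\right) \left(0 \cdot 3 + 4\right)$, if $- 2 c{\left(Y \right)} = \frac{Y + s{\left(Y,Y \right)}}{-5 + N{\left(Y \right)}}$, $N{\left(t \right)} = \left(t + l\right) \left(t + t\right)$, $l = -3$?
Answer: $152$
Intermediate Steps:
$s{\left(S,Z \right)} = 8$ ($s{\left(S,Z \right)} = 4 \cdot 2 = 8$)
$N{\left(t \right)} = 2 t \left(-3 + t\right)$ ($N{\left(t \right)} = \left(t - 3\right) \left(t + t\right) = \left(-3 + t\right) 2 t = 2 t \left(-3 + t\right)$)
$c{\left(Y \right)} = - \frac{8 + Y}{2 \left(-5 + 2 Y \left(-3 + Y\right)\right)}$ ($c{\left(Y \right)} = - \frac{\left(Y + 8\right) \frac{1}{-5 + 2 Y \left(-3 + Y\right)}}{2} = - \frac{\left(8 + Y\right) \frac{1}{-5 + 2 Y \left(-3 + Y\right)}}{2} = - \frac{\frac{1}{-5 + 2 Y \left(-3 + Y\right)} \left(8 + Y\right)}{2} = - \frac{8 + Y}{2 \left(-5 + 2 Y \left(-3 + Y\right)\right)}$)
$c{\left(4 \right)} \left(-19\right) \left(0 \cdot 3 + 4\right) = \frac{-8 - 4}{2 \left(-5 + 2 \cdot 4 \left(-3 + 4\right)\right)} \left(-19\right) \left(0 \cdot 3 + 4\right) = \frac{-8 - 4}{2 \left(-5 + 2 \cdot 4 \cdot 1\right)} \left(-19\right) \left(0 + 4\right) = \frac{1}{2} \frac{1}{-5 + 8} \left(-12\right) \left(-19\right) 4 = \frac{1}{2} \cdot \frac{1}{3} \left(-12\right) \left(-19\right) 4 = \left(-2\right) \left(-19\right) 4 = 38 \cdot 4 = 152$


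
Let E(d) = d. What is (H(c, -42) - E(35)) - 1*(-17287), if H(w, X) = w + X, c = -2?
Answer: 17208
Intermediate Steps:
H(w, X) = X + w
(H(c, -42) - E(35)) - 1*(-17287) = ((-42 - 2) - 1*35) - 1*(-17287) = (-44 - 35) + 17287 = -79 + 17287 = 17208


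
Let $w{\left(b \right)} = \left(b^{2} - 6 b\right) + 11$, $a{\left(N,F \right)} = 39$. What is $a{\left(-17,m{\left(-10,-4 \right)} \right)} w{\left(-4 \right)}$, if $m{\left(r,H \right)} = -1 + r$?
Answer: $1989$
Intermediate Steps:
$w{\left(b \right)} = 11 + b^{2} - 6 b$
$a{\left(-17,m{\left(-10,-4 \right)} \right)} w{\left(-4 \right)} = 39 \left(11 + \left(-4\right)^{2} - -24\right) = 39 \left(11 + 16 + 24\right) = 39 \cdot 51 = 1989$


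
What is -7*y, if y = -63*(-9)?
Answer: -3969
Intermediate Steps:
y = 567
-7*y = -7*567 = -3969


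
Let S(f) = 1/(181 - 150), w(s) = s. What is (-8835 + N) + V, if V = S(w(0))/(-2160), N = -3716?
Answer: -840414961/66960 ≈ -12551.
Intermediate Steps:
S(f) = 1/31
V = -1/66960 (V = (1/31)/(-2160) = (1/31)*(-1/2160) = -1/66960 ≈ -1.4934e-5)
(-8835 + N) + V = (-8835 - 3716) - 1/66960 = -12551 - 1/66960 = -840414961/66960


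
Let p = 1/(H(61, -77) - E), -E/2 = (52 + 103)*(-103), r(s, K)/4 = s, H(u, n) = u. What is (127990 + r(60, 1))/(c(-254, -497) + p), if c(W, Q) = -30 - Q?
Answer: 2043280935/7441411 ≈ 274.58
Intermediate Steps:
r(s, K) = 4*s
E = 31930 (E = -2*(52 + 103)*(-103) = -310*(-103) = -2*(-15965) = 31930)
p = -1/31869 (p = 1/(61 - 1*31930) = 1/(61 - 31930) = 1/(-31869) = -1/31869 ≈ -3.1378e-5)
(127990 + r(60, 1))/(c(-254, -497) + p) = (127990 + 4*60)/((-30 - 1*(-497)) - 1/31869) = (127990 + 240)/((-30 + 497) - 1/31869) = 128230/(467 - 1/31869) = 128230/(14882822/31869) = 128230*(31869/14882822) = 2043280935/7441411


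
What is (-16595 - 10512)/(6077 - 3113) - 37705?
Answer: -111784727/2964 ≈ -37714.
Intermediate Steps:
(-16595 - 10512)/(6077 - 3113) - 37705 = -27107/2964 - 37705 = -111784727/2964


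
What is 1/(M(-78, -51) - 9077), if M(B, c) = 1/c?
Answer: -51/462928 ≈ -0.00011017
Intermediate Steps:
1/(M(-78, -51) - 9077) = 1/(1/(-51) - 9077) = 1/(-1/51 - 9077) = 1/(-462928/51) = -51/462928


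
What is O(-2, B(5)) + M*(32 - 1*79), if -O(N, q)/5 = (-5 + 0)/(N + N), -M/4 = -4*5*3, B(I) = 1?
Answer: -45145/4 ≈ -11286.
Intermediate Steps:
M = 240 (M = -4*(-4*5)*3 = -(-80)*3 = -4*(-60) = 240)
O(N, q) = 25/(2*N) (O(N, q) = -5*(-5 + 0)/(N + N) = -(-25)/(2*N) = 25/(2*N))
O(-2, B(5)) + M*(32 - 1*79) = (25/2)/(-2) + 240*(32 - 1*79) = (25/2)*(-1/2) + 240*(32 - 79) = -25/4 + 240*(-47) = -25/4 - 11280 = -45145/4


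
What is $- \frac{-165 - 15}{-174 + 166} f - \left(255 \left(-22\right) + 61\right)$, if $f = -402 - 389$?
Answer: $\frac{46693}{2} \approx 23347.0$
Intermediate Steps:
$f = -791$ ($f = -402 - 389 = -791$)
$- \frac{-165 - 15}{-174 + 166} f - \left(255 \left(-22\right) + 61\right) = - \frac{-165 - 15}{-174 + 166} \left(-791\right) - \left(255 \left(-22\right) + 61\right) = - \frac{-180}{-8} \left(-791\right) - \left(-5610 + 61\right) = - \frac{\left(-180\right) \left(-1\right)}{8} \left(-791\right) - -5549 = \left(-1\right) \frac{45}{2} \left(-791\right) + 5549 = \left(- \frac{45}{2}\right) \left(-791\right) + 5549 = \frac{35595}{2} + 5549 = \frac{46693}{2}$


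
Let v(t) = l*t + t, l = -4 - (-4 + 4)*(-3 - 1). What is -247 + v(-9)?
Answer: -220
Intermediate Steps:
l = -4 (l = -4 - 0*(-4) = -4 - 1*0 = -4 + 0 = -4)
v(t) = -3*t (v(t) = -4*t + t = -3*t)
-247 + v(-9) = -247 - 3*(-9) = -247 + 27 = -220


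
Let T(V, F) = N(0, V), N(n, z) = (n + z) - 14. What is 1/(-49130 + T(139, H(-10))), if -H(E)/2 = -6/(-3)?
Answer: -1/49005 ≈ -2.0406e-5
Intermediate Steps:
N(n, z) = -14 + n + z
H(E) = -4 (H(E) = -(-12)/(-3) = -(-12)*(-1)/3 = -2*2 = -4)
T(V, F) = -14 + V (T(V, F) = -14 + 0 + V = -14 + V)
1/(-49130 + T(139, H(-10))) = 1/(-49130 + (-14 + 139)) = 1/(-49130 + 125) = 1/(-49005) = -1/49005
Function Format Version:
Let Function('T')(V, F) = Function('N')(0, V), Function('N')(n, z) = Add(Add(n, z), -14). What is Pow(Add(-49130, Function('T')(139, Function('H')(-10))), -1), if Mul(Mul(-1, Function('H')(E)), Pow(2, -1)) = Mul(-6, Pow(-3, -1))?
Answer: Rational(-1, 49005) ≈ -2.0406e-5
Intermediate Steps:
Function('N')(n, z) = Add(-14, n, z)
Function('H')(E) = -4 (Function('H')(E) = Mul(-2, Mul(-6, Pow(-3, -1))) = Mul(-2, Mul(-6, Rational(-1, 3))) = Mul(-2, 2) = -4)
Function('T')(V, F) = Add(-14, V) (Function('T')(V, F) = Add(-14, 0, V) = Add(-14, V))
Pow(Add(-49130, Function('T')(139, Function('H')(-10))), -1) = Pow(Add(-49130, Add(-14, 139)), -1) = Pow(Add(-49130, 125), -1) = Pow(-49005, -1) = Rational(-1, 49005)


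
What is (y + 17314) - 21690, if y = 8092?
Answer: 3716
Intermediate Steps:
(y + 17314) - 21690 = (8092 + 17314) - 21690 = 25406 - 21690 = 3716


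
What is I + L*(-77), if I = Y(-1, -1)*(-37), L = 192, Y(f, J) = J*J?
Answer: -14821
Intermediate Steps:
Y(f, J) = J**2
I = -37 (I = (-1)**2*(-37) = 1*(-37) = -37)
I + L*(-77) = -37 + 192*(-77) = -37 - 14784 = -14821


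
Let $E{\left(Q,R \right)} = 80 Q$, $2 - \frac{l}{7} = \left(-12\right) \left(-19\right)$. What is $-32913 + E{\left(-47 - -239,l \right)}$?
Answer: $-17553$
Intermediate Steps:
$l = -1582$ ($l = 14 - 7 \left(\left(-12\right) \left(-19\right)\right) = 14 - 1596 = -1582$)
$-32913 + E{\left(-47 - -239,l \right)} = -32913 + 80 \left(-47 - -239\right) = -32913 + 80 \left(-47 + 239\right) = -32913 + 80 \cdot 192 = -32913 + 15360 = -17553$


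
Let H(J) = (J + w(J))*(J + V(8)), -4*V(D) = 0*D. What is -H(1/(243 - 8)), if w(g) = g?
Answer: -2/55225 ≈ -3.6215e-5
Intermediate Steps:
V(D) = 0 (V(D) = -0*D = -¼*0 = 0)
H(J) = 2*J² (H(J) = (J + J)*(J + 0) = (2*J)*J = 2*J²)
-H(1/(243 - 8)) = -2*(1/(243 - 8))² = -2*(1/235)² = -2/55225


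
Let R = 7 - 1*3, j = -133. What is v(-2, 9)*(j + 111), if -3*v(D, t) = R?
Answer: 88/3 ≈ 29.333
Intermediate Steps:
R = 4 (R = 7 - 3 = 4)
v(D, t) = -4/3 (v(D, t) = -⅓*4 = -4/3)
v(-2, 9)*(j + 111) = -4*(-133 + 111)/3 = -4/3*(-22) = 88/3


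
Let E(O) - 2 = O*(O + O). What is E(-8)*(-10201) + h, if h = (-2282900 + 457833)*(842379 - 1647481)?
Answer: 1469363765704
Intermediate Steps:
h = 1469365091834 (h = -1825067*(-805102) = 1469365091834)
E(O) = 2 + 2*O² (E(O) = 2 + O*(O + O) = 2 + O*(2*O) = 2 + 2*O²)
E(-8)*(-10201) + h = (2 + 2*(-8)²)*(-10201) + 1469365091834 = (2 + 2*64)*(-10201) + 1469365091834 = (2 + 128)*(-10201) + 1469365091834 = 130*(-10201) + 1469365091834 = -1326130 + 1469365091834 = 1469363765704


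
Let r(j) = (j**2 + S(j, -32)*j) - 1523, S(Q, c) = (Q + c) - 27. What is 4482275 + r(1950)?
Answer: 11970702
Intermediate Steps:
S(Q, c) = -27 + Q + c
r(j) = -1523 + j**2 + j*(-59 + j) (r(j) = (j**2 + (-27 + j - 32)*j) - 1523 = (j**2 + (-59 + j)*j) - 1523 = (j**2 + j*(-59 + j)) - 1523 = -1523 + j**2 + j*(-59 + j))
4482275 + r(1950) = 4482275 + (-1523 + 1950**2 + 1950*(-59 + 1950)) = 4482275 + (-1523 + 3802500 + 1950*1891) = 4482275 + (-1523 + 3802500 + 3687450) = 4482275 + 7488427 = 11970702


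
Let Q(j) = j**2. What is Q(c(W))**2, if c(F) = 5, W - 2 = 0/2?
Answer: 625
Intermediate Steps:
W = 2 (W = 2 + 0/2 = 2 + 0*(1/2) = 2 + 0 = 2)
Q(c(W))**2 = (5**2)**2 = 25**2 = 625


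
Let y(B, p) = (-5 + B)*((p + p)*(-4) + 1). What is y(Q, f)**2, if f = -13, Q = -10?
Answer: 2480625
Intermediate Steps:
y(B, p) = (1 - 8*p)*(-5 + B) (y(B, p) = (-5 + B)*((2*p)*(-4) + 1) = (-5 + B)*(-8*p + 1) = (-5 + B)*(1 - 8*p) = (1 - 8*p)*(-5 + B))
y(Q, f)**2 = (-5 - 10 + 40*(-13) - 8*(-10)*(-13))**2 = (-5 - 10 - 520 - 1040)**2 = (-1575)**2 = 2480625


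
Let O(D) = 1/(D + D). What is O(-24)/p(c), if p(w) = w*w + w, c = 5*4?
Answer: -1/20160 ≈ -4.9603e-5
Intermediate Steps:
c = 20
p(w) = w + w² (p(w) = w² + w = w + w²)
O(D) = 1/(2*D)
O(-24)/p(c) = ((½)/(-24))/((20*(1 + 20))) = ((½)*(-1/24))/((20*21)) = -1/48/420 = -1/48*1/420 = -1/20160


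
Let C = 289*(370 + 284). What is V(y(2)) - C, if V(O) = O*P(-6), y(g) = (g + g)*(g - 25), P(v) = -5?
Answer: -188546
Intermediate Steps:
y(g) = 2*g*(-25 + g) (y(g) = (2*g)*(-25 + g) = 2*g*(-25 + g))
V(O) = -5*O (V(O) = O*(-5) = -5*O)
C = 189006 (C = 289*654 = 189006)
V(y(2)) - C = -10*2*(-25 + 2) - 1*189006 = -10*2*(-23) - 189006 = -5*(-92) - 189006 = 460 - 189006 = -188546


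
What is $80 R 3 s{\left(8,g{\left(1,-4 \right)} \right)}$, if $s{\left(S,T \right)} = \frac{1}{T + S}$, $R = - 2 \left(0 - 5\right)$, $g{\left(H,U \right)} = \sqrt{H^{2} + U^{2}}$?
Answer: $\frac{19200}{47} - \frac{2400 \sqrt{17}}{47} \approx 197.97$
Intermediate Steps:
$R = 10$ ($R = \left(-2\right) \left(-5\right) = 10$)
$s{\left(S,T \right)} = \frac{1}{S + T}$
$80 R 3 s{\left(8,g{\left(1,-4 \right)} \right)} = \frac{80 \cdot 10 \cdot 3}{8 + \sqrt{1^{2} + \left(-4\right)^{2}}} = \frac{80 \cdot 30}{8 + \sqrt{1 + 16}} = \frac{2400}{8 + \sqrt{17}}$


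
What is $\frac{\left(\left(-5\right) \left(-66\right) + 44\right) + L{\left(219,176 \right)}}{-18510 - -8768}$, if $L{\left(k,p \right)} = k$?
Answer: $- \frac{593}{9742} \approx -0.06087$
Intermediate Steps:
$\frac{\left(\left(-5\right) \left(-66\right) + 44\right) + L{\left(219,176 \right)}}{-18510 - -8768} = \frac{\left(\left(-5\right) \left(-66\right) + 44\right) + 219}{-18510 - -8768} = \frac{\left(330 + 44\right) + 219}{-18510 + 8768} = \frac{374 + 219}{-9742} = 593 \left(- \frac{1}{9742}\right) = - \frac{593}{9742}$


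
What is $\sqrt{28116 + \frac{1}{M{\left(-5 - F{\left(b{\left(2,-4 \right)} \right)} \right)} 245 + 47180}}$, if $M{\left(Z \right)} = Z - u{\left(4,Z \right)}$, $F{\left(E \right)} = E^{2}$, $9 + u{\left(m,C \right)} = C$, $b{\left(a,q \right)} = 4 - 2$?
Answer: $\frac{29 \sqrt{81535672085}}{49385} \approx 167.68$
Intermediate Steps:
$b{\left(a,q \right)} = 2$
$u{\left(m,C \right)} = -9 + C$
$M{\left(Z \right)} = 9$ ($M{\left(Z \right)} = Z - \left(-9 + Z\right) = 9$)
$\sqrt{28116 + \frac{1}{M{\left(-5 - F{\left(b{\left(2,-4 \right)} \right)} \right)} 245 + 47180}} = \sqrt{28116 + \frac{1}{9 \cdot 245 + 47180}} = \sqrt{28116 + \frac{1}{2205 + 47180}} = \sqrt{28116 + \frac{1}{49385}} = \sqrt{\frac{1388508661}{49385}} = \frac{29 \sqrt{81535672085}}{49385}$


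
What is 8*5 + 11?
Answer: 51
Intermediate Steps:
8*5 + 11 = 40 + 11 = 51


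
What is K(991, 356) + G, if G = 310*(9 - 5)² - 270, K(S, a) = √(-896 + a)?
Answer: 4690 + 6*I*√15 ≈ 4690.0 + 23.238*I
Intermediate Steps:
G = 4690 (G = 310*4² - 270 = 310*16 - 270 = 4960 - 270 = 4690)
K(991, 356) + G = √(-896 + 356) + 4690 = √(-540) + 4690 = 6*I*√15 + 4690 = 4690 + 6*I*√15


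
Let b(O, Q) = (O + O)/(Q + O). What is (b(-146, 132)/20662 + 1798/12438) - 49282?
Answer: -22163992777316/449739423 ≈ -49282.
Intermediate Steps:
b(O, Q) = 2*O/(O + Q) (b(O, Q) = (2*O)/(O + Q) = 2*O/(O + Q))
(b(-146, 132)/20662 + 1798/12438) - 49282 = ((2*(-146)/(-146 + 132))/20662 + 1798/12438) - 49282 = ((2*(-146)/(-14))*(1/20662) + 1798*(1/12438)) - 49282 = ((2*(-146)*(-1/14))*(1/20662) + 899/6219) - 49282 = ((146/7)*(1/20662) + 899/6219) - 49282 = (73/72317 + 899/6219) - 49282 = 65466970/449739423 - 49282 = -22163992777316/449739423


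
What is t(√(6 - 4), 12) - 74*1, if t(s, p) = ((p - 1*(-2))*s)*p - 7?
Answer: -81 + 168*√2 ≈ 156.59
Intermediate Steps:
t(s, p) = -7 + p*s*(2 + p) (t(s, p) = ((p + 2)*s)*p - 7 = ((2 + p)*s)*p - 7 = (s*(2 + p))*p - 7 = p*s*(2 + p) - 7 = -7 + p*s*(2 + p))
t(√(6 - 4), 12) - 74*1 = (-7 + √(6 - 4)*12² + 2*12*√(6 - 4)) - 74*1 = (-7 + √2*144 + 2*12*√2) - 74 = (-7 + 144*√2 + 24*√2) - 74 = (-7 + 168*√2) - 74 = -81 + 168*√2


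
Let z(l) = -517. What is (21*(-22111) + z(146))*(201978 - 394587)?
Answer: 89533908432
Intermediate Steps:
(21*(-22111) + z(146))*(201978 - 394587) = (21*(-22111) - 517)*(201978 - 394587) = (-464331 - 517)*(-192609) = -464848*(-192609) = 89533908432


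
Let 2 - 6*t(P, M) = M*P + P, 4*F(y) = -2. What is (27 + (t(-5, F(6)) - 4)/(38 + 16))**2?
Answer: 33860761/46656 ≈ 725.75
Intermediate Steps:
F(y) = -1/2 (F(y) = (1/4)*(-2) = -1/2)
t(P, M) = 1/3 - P/6 - M*P/6 (t(P, M) = 1/3 - (M*P + P)/6 = 1/3 - (P + M*P)/6 = 1/3 + (-P/6 - M*P/6) = 1/3 - P/6 - M*P/6)
(27 + (t(-5, F(6)) - 4)/(38 + 16))**2 = (27 + ((1/3 - 1/6*(-5) - 1/6*(-1/2)*(-5)) - 4)/(38 + 16))**2 = (27 + ((1/3 + 5/6 - 5/12) - 4)/54)**2 = (27 + (3/4 - 4)*(1/54))**2 = (27 - 13/4*1/54)**2 = (27 - 13/216)**2 = (5819/216)**2 = 33860761/46656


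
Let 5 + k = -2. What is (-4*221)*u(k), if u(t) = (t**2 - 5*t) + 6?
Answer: -79560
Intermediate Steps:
k = -7 (k = -5 - 2 = -7)
u(t) = 6 + t**2 - 5*t
(-4*221)*u(k) = (-4*221)*(6 + (-7)**2 - 5*(-7)) = -884*(6 + 49 + 35) = -884*90 = -79560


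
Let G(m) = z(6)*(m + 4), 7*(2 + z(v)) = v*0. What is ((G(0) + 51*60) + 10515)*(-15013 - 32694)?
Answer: -647240869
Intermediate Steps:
z(v) = -2 (z(v) = -2 + (v*0)/7 = -2 + (⅐)*0 = -2 + 0 = -2)
G(m) = -8 - 2*m (G(m) = -2*(m + 4) = -2*(4 + m) = -8 - 2*m)
((G(0) + 51*60) + 10515)*(-15013 - 32694) = (((-8 - 2*0) + 51*60) + 10515)*(-15013 - 32694) = (((-8 + 0) + 3060) + 10515)*(-47707) = ((-8 + 3060) + 10515)*(-47707) = (3052 + 10515)*(-47707) = 13567*(-47707) = -647240869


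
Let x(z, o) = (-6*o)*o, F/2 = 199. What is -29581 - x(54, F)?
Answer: 920843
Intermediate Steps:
F = 398 (F = 2*199 = 398)
x(z, o) = -6*o**2
-29581 - x(54, F) = -29581 - (-6)*398**2 = -29581 - (-6)*158404 = -29581 - 1*(-950424) = -29581 + 950424 = 920843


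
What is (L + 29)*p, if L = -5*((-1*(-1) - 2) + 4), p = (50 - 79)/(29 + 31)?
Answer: -203/30 ≈ -6.7667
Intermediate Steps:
p = -29/60 ≈ -0.48333
L = -15 (L = -5*((1 - 2) + 4) = -5*(-1 + 4) = -5*3 = -15)
(L + 29)*p = (-15 + 29)*(-29/60) = 14*(-29/60) = -203/30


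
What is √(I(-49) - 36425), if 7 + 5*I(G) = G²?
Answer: I*√898655/5 ≈ 189.59*I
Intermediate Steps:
I(G) = -7/5 + G²/5
√(I(-49) - 36425) = √((-7/5 + (⅕)*(-49)²) - 36425) = √((-7/5 + (⅕)*2401) - 36425) = √((-7/5 + 2401/5) - 36425) = √(2394/5 - 36425) = √(-179731/5) = I*√898655/5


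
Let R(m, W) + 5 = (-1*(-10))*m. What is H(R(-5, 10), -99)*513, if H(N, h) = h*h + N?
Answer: 4999698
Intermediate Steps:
R(m, W) = -5 + 10*m (R(m, W) = -5 + (-1*(-10))*m = -5 + 10*m)
H(N, h) = N + h² (H(N, h) = h² + N = N + h²)
H(R(-5, 10), -99)*513 = ((-5 + 10*(-5)) + (-99)²)*513 = ((-5 - 50) + 9801)*513 = (-55 + 9801)*513 = 9746*513 = 4999698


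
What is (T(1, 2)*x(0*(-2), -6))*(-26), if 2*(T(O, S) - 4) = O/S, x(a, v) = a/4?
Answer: 0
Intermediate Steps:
x(a, v) = a/4 (x(a, v) = a*(1/4) = a/4)
T(O, S) = 4 + O/(2*S) (T(O, S) = 4 + (O/S)/2 = 4 + O/(2*S))
(T(1, 2)*x(0*(-2), -6))*(-26) = ((4 + (1/2)*1/2)*((0*(-2))/4))*(-26) = ((4 + (1/2)*1*(1/2))*((1/4)*0))*(-26) = ((4 + 1/4)*0)*(-26) = ((17/4)*0)*(-26) = 0*(-26) = 0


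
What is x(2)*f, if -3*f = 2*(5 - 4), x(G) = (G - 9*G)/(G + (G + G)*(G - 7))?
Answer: -16/27 ≈ -0.59259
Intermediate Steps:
x(G) = -8*G/(G + 2*G*(-7 + G)) (x(G) = (-8*G)/(G + (2*G)*(-7 + G)) = (-8*G)/(G + 2*G*(-7 + G)) = -8*G/(G + 2*G*(-7 + G)))
f = -2/3 (f = -2*(5 - 4)/3 = -2/3 ≈ -0.66667)
x(2)*f = -8/(-13 + 2*2)*(-2/3) = -8/(-13 + 4)*(-2/3) = -8/(-9)*(-2/3) = -8*(-1/9)*(-2/3) = (8/9)*(-2/3) = -16/27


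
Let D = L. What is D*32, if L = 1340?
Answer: 42880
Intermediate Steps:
D = 1340
D*32 = 1340*32 = 42880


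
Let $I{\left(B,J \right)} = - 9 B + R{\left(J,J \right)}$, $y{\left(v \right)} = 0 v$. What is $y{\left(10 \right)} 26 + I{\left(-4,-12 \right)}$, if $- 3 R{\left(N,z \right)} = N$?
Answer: $40$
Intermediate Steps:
$y{\left(v \right)} = 0$
$R{\left(N,z \right)} = - \frac{N}{3}$
$I{\left(B,J \right)} = - 9 B - \frac{J}{3}$
$y{\left(10 \right)} 26 + I{\left(-4,-12 \right)} = 0 \cdot 26 - -40 = 0 + \left(36 + 4\right) = 0 + 40 = 40$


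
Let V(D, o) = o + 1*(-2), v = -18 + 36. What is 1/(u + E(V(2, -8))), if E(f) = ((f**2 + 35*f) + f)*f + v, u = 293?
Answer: 1/2911 ≈ 0.00034352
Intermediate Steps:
v = 18
V(D, o) = -2 + o (V(D, o) = o - 2 = -2 + o)
E(f) = 18 + f*(f**2 + 36*f) (E(f) = ((f**2 + 35*f) + f)*f + 18 = (f**2 + 36*f)*f + 18 = f*(f**2 + 36*f) + 18 = 18 + f*(f**2 + 36*f))
1/(u + E(V(2, -8))) = 1/(293 + (18 + (-2 - 8)**3 + 36*(-2 - 8)**2)) = 1/(293 + (18 + (-10)**3 + 36*(-10)**2)) = 1/(293 + (18 - 1000 + 36*100)) = 1/(293 + (18 - 1000 + 3600)) = 1/(293 + 2618) = 1/2911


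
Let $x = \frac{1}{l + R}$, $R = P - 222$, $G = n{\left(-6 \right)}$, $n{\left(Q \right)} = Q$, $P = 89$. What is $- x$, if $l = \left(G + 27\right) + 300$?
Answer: $- \frac{1}{188} \approx -0.0053191$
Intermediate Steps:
$G = -6$
$l = 321$ ($l = \left(-6 + 27\right) + 300 = 21 + 300 = 321$)
$R = -133$ ($R = 89 - 222 = -133$)
$x = \frac{1}{188}$ ($x = \frac{1}{321 - 133} = \frac{1}{188} \approx 0.0053191$)
$- x = \left(-1\right) \frac{1}{188} = - \frac{1}{188}$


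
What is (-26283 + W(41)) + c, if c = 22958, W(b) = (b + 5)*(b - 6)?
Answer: -1715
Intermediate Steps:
W(b) = (-6 + b)*(5 + b) (W(b) = (5 + b)*(-6 + b) = (-6 + b)*(5 + b))
(-26283 + W(41)) + c = (-26283 + (-30 + 41² - 1*41)) + 22958 = (-26283 + (-30 + 1681 - 41)) + 22958 = (-26283 + 1610) + 22958 = -24673 + 22958 = -1715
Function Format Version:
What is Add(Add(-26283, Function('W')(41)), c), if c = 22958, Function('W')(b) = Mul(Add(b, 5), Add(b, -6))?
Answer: -1715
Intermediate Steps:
Function('W')(b) = Mul(Add(-6, b), Add(5, b)) (Function('W')(b) = Mul(Add(5, b), Add(-6, b)) = Mul(Add(-6, b), Add(5, b)))
Add(Add(-26283, Function('W')(41)), c) = Add(Add(-26283, Add(-30, Pow(41, 2), Mul(-1, 41))), 22958) = Add(Add(-26283, Add(-30, 1681, -41)), 22958) = Add(Add(-26283, 1610), 22958) = Add(-24673, 22958) = -1715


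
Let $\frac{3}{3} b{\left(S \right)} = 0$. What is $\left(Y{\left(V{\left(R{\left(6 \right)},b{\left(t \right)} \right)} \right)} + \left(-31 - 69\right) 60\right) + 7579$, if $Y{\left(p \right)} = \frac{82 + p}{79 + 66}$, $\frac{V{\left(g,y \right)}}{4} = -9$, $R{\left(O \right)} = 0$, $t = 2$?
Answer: $\frac{229001}{145} \approx 1579.3$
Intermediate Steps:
$b{\left(S \right)} = 0$
$V{\left(g,y \right)} = -36$ ($V{\left(g,y \right)} = 4 \left(-9\right) = -36$)
$Y{\left(p \right)} = \frac{82}{145} + \frac{p}{145}$ ($Y{\left(p \right)} = \frac{82 + p}{145} = \left(82 + p\right) \frac{1}{145} = \frac{82}{145} + \frac{p}{145}$)
$\left(Y{\left(V{\left(R{\left(6 \right)},b{\left(t \right)} \right)} \right)} + \left(-31 - 69\right) 60\right) + 7579 = \left(\left(\frac{82}{145} + \frac{1}{145} \left(-36\right)\right) + \left(-31 - 69\right) 60\right) + 7579 = \left(\left(\frac{82}{145} - \frac{36}{145}\right) - 6000\right) + 7579 = \left(\frac{46}{145} - 6000\right) + 7579 = - \frac{869954}{145} + 7579 = \frac{229001}{145}$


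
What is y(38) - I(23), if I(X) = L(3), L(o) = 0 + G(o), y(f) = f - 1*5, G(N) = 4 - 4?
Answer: 33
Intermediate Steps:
G(N) = 0
y(f) = -5 + f (y(f) = f - 5 = -5 + f)
L(o) = 0 (L(o) = 0 + 0 = 0)
I(X) = 0
y(38) - I(23) = (-5 + 38) - 1*0 = 33 + 0 = 33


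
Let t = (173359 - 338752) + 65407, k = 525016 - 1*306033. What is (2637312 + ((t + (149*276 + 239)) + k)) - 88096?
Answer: 2709576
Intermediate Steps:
k = 218983 (k = 525016 - 306033 = 218983)
t = -99986 (t = -165393 + 65407 = -99986)
(2637312 + ((t + (149*276 + 239)) + k)) - 88096 = (2637312 + ((-99986 + (149*276 + 239)) + 218983)) - 88096 = (2637312 + ((-99986 + (41124 + 239)) + 218983)) - 88096 = (2637312 + ((-99986 + 41363) + 218983)) - 88096 = (2637312 + (-58623 + 218983)) - 88096 = (2637312 + 160360) - 88096 = 2797672 - 88096 = 2709576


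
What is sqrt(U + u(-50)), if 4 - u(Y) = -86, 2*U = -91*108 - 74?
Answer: I*sqrt(4861) ≈ 69.721*I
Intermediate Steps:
U = -4951 (U = (-91*108 - 74)/2 = (-9828 - 74)/2 = (1/2)*(-9902) = -4951)
u(Y) = 90 (u(Y) = 4 - 1*(-86) = 4 + 86 = 90)
sqrt(U + u(-50)) = sqrt(-4951 + 90) = sqrt(-4861) = I*sqrt(4861)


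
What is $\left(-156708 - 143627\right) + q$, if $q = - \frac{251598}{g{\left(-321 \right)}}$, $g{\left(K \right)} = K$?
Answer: $- \frac{32051979}{107} \approx -2.9955 \cdot 10^{5}$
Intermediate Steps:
$q = \frac{83866}{107}$ ($q = - \frac{251598}{-321} = \left(-251598\right) \left(- \frac{1}{321}\right) = \frac{83866}{107} \approx 783.79$)
$\left(-156708 - 143627\right) + q = \left(-156708 - 143627\right) + \frac{83866}{107} = -300335 + \frac{83866}{107} = - \frac{32051979}{107}$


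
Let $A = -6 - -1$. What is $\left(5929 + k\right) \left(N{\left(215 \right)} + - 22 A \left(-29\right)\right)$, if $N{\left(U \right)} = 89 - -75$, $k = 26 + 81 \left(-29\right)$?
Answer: $-10911756$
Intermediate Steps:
$k = -2323$ ($k = 26 - 2349 = -2323$)
$A = -5$ ($A = -6 + 1 = -5$)
$N{\left(U \right)} = 164$ ($N{\left(U \right)} = 89 + 75 = 164$)
$\left(5929 + k\right) \left(N{\left(215 \right)} + - 22 A \left(-29\right)\right) = \left(5929 - 2323\right) \left(164 + \left(-22\right) \left(-5\right) \left(-29\right)\right) = 3606 \left(164 + 110 \left(-29\right)\right) = 3606 \left(164 - 3190\right) = 3606 \left(-3026\right) = -10911756$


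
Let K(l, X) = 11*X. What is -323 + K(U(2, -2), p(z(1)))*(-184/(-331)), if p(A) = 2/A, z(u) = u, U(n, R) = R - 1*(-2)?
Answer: -102865/331 ≈ -310.77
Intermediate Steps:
U(n, R) = 2 + R (U(n, R) = R + 2 = 2 + R)
-323 + K(U(2, -2), p(z(1)))*(-184/(-331)) = -323 + (11*(2/1))*(-184/(-331)) = -323 + (11*(2*1))*(-184*(-1/331)) = -323 + (11*2)*(184/331) = -323 + 22*(184/331) = -323 + 4048/331 = -102865/331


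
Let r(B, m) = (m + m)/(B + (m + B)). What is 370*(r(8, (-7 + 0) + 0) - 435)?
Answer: -1453730/9 ≈ -1.6153e+5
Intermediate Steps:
r(B, m) = 2*m/(m + 2*B) (r(B, m) = (2*m)/(B + (B + m)) = (2*m)/(m + 2*B) = 2*m/(m + 2*B))
370*(r(8, (-7 + 0) + 0) - 435) = 370*(2*((-7 + 0) + 0)/(((-7 + 0) + 0) + 2*8) - 435) = 370*(2*(-7 + 0)/((-7 + 0) + 16) - 435) = 370*(2*(-7)/(-7 + 16) - 435) = 370*(2*(-7)/9 - 435) = 370*(2*(-7)*(⅑) - 435) = 370*(-14/9 - 435) = 370*(-3929/9) = -1453730/9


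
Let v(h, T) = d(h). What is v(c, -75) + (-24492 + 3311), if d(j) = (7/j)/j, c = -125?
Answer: -330953118/15625 ≈ -21181.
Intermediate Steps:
d(j) = 7/j²
v(h, T) = 7/h²
v(c, -75) + (-24492 + 3311) = 7/(-125)² + (-24492 + 3311) = 7*(1/15625) - 21181 = 7/15625 - 21181 = -330953118/15625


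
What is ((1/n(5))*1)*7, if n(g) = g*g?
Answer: 7/25 ≈ 0.28000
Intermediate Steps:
n(g) = g²
((1/n(5))*1)*7 = ((1/5²)*1)*7 = ((1/25)*1)*7 = (1/25)*7 = 7/25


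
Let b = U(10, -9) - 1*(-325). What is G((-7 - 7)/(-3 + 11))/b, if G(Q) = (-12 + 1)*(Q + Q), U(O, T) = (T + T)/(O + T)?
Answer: 77/614 ≈ 0.12541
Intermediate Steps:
U(O, T) = 2*T/(O + T) (U(O, T) = (2*T)/(O + T) = 2*T/(O + T))
b = 307 (b = 2*(-9)/(10 - 9) - 1*(-325) = 2*(-9)/1 + 325 = 2*(-9)*1 + 325 = -18 + 325 = 307)
G(Q) = -22*Q
G((-7 - 7)/(-3 + 11))/b = -22*(-7 - 7)/(-3 + 11)/307 = -(-308)/8*(1/307) = -22*(-7/4)*(1/307) = (77/2)*(1/307) = 77/614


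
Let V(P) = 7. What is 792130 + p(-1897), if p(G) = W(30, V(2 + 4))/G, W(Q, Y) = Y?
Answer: 214667229/271 ≈ 7.9213e+5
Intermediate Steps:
p(G) = 7/G
792130 + p(-1897) = 792130 + 7/(-1897) = 792130 + 7*(-1/1897) = 792130 - 1/271 = 214667229/271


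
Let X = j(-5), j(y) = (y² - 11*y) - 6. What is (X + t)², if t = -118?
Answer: 1936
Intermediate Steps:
j(y) = -6 + y² - 11*y
X = 74 (X = -6 + (-5)² - 11*(-5) = -6 + 25 + 55 = 74)
(X + t)² = (74 - 118)² = (-44)² = 1936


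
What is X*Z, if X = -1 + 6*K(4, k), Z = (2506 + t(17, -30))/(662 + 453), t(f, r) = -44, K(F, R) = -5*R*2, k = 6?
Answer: -888782/1115 ≈ -797.11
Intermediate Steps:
K(F, R) = -10*R
Z = 2462/1115 (Z = (2506 - 44)/(662 + 453) = 2462/1115 ≈ 2.2081)
X = -361 (X = -1 + 6*(-10*6) = -1 + 6*(-60) = -1 - 360 = -361)
X*Z = -361*2462/1115 = -888782/1115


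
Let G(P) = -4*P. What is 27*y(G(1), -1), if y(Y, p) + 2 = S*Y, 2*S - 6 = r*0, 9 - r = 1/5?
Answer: -378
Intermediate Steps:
r = 44/5 (r = 9 - 1/5 = 9 - 1*⅕ = 9 - ⅕ = 44/5 ≈ 8.8000)
S = 3 (S = 3 + ((44/5)*0)/2 = 3 + (½)*0 = 3 + 0 = 3)
y(Y, p) = -2 + 3*Y
27*y(G(1), -1) = 27*(-2 + 3*(-4*1)) = 27*(-2 + 3*(-4)) = 27*(-2 - 12) = 27*(-14) = -378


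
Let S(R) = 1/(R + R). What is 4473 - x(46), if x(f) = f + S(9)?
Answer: 79685/18 ≈ 4426.9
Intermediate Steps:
S(R) = 1/(2*R)
x(f) = 1/18 + f (x(f) = f + (½)/9 = f + (½)*(⅑) = f + 1/18 = 1/18 + f)
4473 - x(46) = 4473 - (1/18 + 46) = 4473 - 1*829/18 = 4473 - 829/18 = 79685/18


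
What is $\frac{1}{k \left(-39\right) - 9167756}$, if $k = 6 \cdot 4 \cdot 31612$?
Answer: $- \frac{1}{38756588} \approx -2.5802 \cdot 10^{-8}$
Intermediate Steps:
$k = 758688$ ($k = 24 \cdot 31612 = 758688$)
$\frac{1}{k \left(-39\right) - 9167756} = \frac{1}{758688 \left(-39\right) - 9167756} = \frac{1}{-29588832 - 9167756} = \frac{1}{-38756588} = - \frac{1}{38756588}$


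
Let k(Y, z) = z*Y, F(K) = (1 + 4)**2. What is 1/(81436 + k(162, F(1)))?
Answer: 1/85486 ≈ 1.1698e-5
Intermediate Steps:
F(K) = 25 (F(K) = 5**2 = 25)
k(Y, z) = Y*z
1/(81436 + k(162, F(1))) = 1/(81436 + 162*25) = 1/(81436 + 4050) = 1/85486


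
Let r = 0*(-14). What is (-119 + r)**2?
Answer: 14161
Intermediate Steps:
r = 0
(-119 + r)**2 = (-119 + 0)**2 = (-119)**2 = 14161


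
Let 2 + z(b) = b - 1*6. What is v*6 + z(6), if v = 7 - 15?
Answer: -50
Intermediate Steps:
z(b) = -8 + b (z(b) = -2 + (b - 1*6) = -2 + (b - 6) = -2 + (-6 + b) = -8 + b)
v = -8
v*6 + z(6) = -8*6 + (-8 + 6) = -48 - 2 = -50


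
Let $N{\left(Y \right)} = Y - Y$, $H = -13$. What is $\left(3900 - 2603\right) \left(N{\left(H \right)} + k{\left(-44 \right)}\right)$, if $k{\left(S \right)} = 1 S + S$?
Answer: $-114136$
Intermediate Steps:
$k{\left(S \right)} = 2 S$ ($k{\left(S \right)} = S + S = 2 S$)
$N{\left(Y \right)} = 0$
$\left(3900 - 2603\right) \left(N{\left(H \right)} + k{\left(-44 \right)}\right) = \left(3900 - 2603\right) \left(0 + 2 \left(-44\right)\right) = 1297 \left(0 - 88\right) = 1297 \left(-88\right) = -114136$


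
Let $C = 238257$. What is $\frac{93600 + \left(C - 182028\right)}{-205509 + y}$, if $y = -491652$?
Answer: $- \frac{49943}{232387} \approx -0.21491$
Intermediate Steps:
$\frac{93600 + \left(C - 182028\right)}{-205509 + y} = \frac{93600 + \left(238257 - 182028\right)}{-205509 - 491652} = \frac{93600 + \left(238257 - 182028\right)}{-697161} = \left(93600 + 56229\right) \left(- \frac{1}{697161}\right) = 149829 \left(- \frac{1}{697161}\right) = - \frac{49943}{232387}$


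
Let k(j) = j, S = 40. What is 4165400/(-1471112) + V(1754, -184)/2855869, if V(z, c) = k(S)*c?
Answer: -1488333014615/525162894541 ≈ -2.8340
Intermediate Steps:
V(z, c) = 40*c
4165400/(-1471112) + V(1754, -184)/2855869 = 4165400/(-1471112) + (40*(-184))/2855869 = 4165400*(-1/1471112) - 7360*1/2855869 = -520675/183889 - 7360/2855869 = -1488333014615/525162894541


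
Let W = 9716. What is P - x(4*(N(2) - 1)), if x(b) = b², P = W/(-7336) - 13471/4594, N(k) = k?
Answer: -6095392/300907 ≈ -20.257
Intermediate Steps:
P = -1280880/300907 (P = 9716/(-7336) - 13471/4594 = 9716*(-1/7336) - 13471*1/4594 = -347/262 - 13471/4594 = -1280880/300907 ≈ -4.2567)
P - x(4*(N(2) - 1)) = -1280880/300907 - (4*(2 - 1))² = -1280880/300907 - (4*1)² = -1280880/300907 - 1*4² = -1280880/300907 - 1*16 = -1280880/300907 - 16 = -6095392/300907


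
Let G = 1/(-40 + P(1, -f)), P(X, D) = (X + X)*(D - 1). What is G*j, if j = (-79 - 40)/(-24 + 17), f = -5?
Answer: -17/32 ≈ -0.53125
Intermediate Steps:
P(X, D) = 2*X*(-1 + D) (P(X, D) = (2*X)*(-1 + D) = 2*X*(-1 + D))
j = 17 (j = -119/(-7) = -119*(-1/7) = 17)
G = -1/32 (G = 1/(-40 + 2*1*(-1 - 1*(-5))) = 1/(-40 + 2*1*(-1 + 5)) = 1/(-40 + 2*1*4) = 1/(-40 + 8) = 1/(-32) = -1/32 ≈ -0.031250)
G*j = -1/32*17 = -17/32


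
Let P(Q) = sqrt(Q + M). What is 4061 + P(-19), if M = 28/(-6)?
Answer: 4061 + I*sqrt(213)/3 ≈ 4061.0 + 4.8648*I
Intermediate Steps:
M = -14/3 (M = 28*(-1/6) = -14/3 ≈ -4.6667)
P(Q) = sqrt(-14/3 + Q) (P(Q) = sqrt(Q - 14/3) = sqrt(-14/3 + Q))
4061 + P(-19) = 4061 + sqrt(-42 + 9*(-19))/3 = 4061 + sqrt(-42 - 171)/3 = 4061 + sqrt(-213)/3 = 4061 + (I*sqrt(213))/3 = 4061 + I*sqrt(213)/3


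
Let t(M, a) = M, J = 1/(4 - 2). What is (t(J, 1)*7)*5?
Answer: 35/2 ≈ 17.500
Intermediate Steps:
J = ½ (J = 1/2 = ½ ≈ 0.50000)
(t(J, 1)*7)*5 = ((½)*7)*5 = (7/2)*5 = 35/2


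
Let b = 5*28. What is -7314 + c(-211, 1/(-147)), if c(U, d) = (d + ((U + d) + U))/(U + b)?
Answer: -76274182/10437 ≈ -7308.1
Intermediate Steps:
b = 140
c(U, d) = (2*U + 2*d)/(140 + U) (c(U, d) = (d + ((U + d) + U))/(U + 140) = (d + (d + 2*U))/(140 + U) = (2*U + 2*d)/(140 + U))
-7314 + c(-211, 1/(-147)) = -7314 + 2*(-211 + 1/(-147))/(140 - 211) = -7314 + 2*(-211 - 1/147)/(-71) = -7314 + 2*(-1/71)*(-31018/147) = -7314 + 62036/10437 = -76274182/10437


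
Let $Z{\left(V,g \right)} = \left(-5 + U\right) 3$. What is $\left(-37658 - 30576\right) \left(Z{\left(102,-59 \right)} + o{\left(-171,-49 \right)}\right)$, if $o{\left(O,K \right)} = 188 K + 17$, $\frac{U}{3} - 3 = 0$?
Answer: $626592822$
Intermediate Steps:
$U = 9$ ($U = 9 + 3 \cdot 0 = 9 + 0 = 9$)
$o{\left(O,K \right)} = 17 + 188 K$
$Z{\left(V,g \right)} = 12$ ($Z{\left(V,g \right)} = \left(-5 + 9\right) 3 = 4 \cdot 3 = 12$)
$\left(-37658 - 30576\right) \left(Z{\left(102,-59 \right)} + o{\left(-171,-49 \right)}\right) = \left(-37658 - 30576\right) \left(12 + \left(17 + 188 \left(-49\right)\right)\right) = - 68234 \left(12 + \left(17 - 9212\right)\right) = - 68234 \left(12 - 9195\right) = \left(-68234\right) \left(-9183\right) = 626592822$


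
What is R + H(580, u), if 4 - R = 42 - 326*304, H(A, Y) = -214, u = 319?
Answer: 98852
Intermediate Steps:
R = 99066 (R = 4 - (42 - 326*304) = 4 - (42 - 99104) = 4 - 1*(-99062) = 4 + 99062 = 99066)
R + H(580, u) = 99066 - 214 = 98852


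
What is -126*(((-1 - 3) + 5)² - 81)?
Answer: 10080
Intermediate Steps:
-126*(((-1 - 3) + 5)² - 81) = -126*((-4 + 5)² - 81) = -126*(1² - 81) = -126*(1 - 81) = -126*(-80) = 10080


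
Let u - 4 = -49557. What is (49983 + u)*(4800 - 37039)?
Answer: -13862770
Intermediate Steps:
u = -49553 (u = 4 - 49557 = -49553)
(49983 + u)*(4800 - 37039) = (49983 - 49553)*(4800 - 37039) = 430*(-32239) = -13862770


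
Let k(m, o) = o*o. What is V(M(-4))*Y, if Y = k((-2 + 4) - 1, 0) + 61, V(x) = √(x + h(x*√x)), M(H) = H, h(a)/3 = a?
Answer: 122*√(-1 - 6*I) ≈ 194.49 - 229.59*I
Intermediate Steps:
h(a) = 3*a
k(m, o) = o²
V(x) = √(x + 3*x^(3/2)) (V(x) = √(x + 3*(x*√x)) = √(x + 3*x^(3/2)))
Y = 61 (Y = 0² + 61 = 0 + 61 = 61)
V(M(-4))*Y = √(-4 + 3*(-4)^(3/2))*61 = √(-4 + 3*(-8*I))*61 = √(-4 - 24*I)*61 = 61*√(-4 - 24*I)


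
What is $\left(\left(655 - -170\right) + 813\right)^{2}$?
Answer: $2683044$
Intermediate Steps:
$\left(\left(655 - -170\right) + 813\right)^{2} = \left(\left(655 + 170\right) + 813\right)^{2} = \left(825 + 813\right)^{2} = 1638^{2} = 2683044$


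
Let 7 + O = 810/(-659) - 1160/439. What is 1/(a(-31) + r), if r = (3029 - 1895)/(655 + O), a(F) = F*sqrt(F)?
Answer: 15283592348527503/258651598144212922960 + 269120386160565511*I*sqrt(31)/258651598144212922960 ≈ 5.909e-5 + 0.0057931*I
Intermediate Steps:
a(F) = F**(3/2)
O = -3145137/289301 (O = -7 + (810/(-659) - 1160/439) = -7 + (810*(-1/659) - 1160*1/439) = -7 + (-810/659 - 1160/439) = -7 - 1120030/289301 = -3145137/289301 ≈ -10.872)
r = 164033667/93173509 (r = (3029 - 1895)/(655 - 3145137/289301) = 1134/(186347018/289301) = 1134*(289301/186347018) = 164033667/93173509 ≈ 1.7605)
1/(a(-31) + r) = 1/((-31)**(3/2) + 164033667/93173509) = 1/(-31*I*sqrt(31) + 164033667/93173509) = 1/(164033667/93173509 - 31*I*sqrt(31))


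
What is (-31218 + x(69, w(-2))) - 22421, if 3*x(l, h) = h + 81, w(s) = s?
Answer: -160838/3 ≈ -53613.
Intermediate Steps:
x(l, h) = 27 + h/3 (x(l, h) = (h + 81)/3 = (81 + h)/3 = 27 + h/3)
(-31218 + x(69, w(-2))) - 22421 = (-31218 + (27 + (⅓)*(-2))) - 22421 = (-31218 + (27 - ⅔)) - 22421 = (-31218 + 79/3) - 22421 = -93575/3 - 22421 = -160838/3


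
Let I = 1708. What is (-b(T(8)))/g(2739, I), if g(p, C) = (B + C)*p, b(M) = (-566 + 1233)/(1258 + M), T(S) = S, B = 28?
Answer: -667/6019708464 ≈ -1.1080e-7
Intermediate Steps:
b(M) = 667/(1258 + M)
g(p, C) = p*(28 + C) (g(p, C) = (28 + C)*p = p*(28 + C))
(-b(T(8)))/g(2739, I) = (-667/(1258 + 8))/((2739*(28 + 1708))) = (-667/1266)/((2739*1736)) = -667/1266/4754904 = -1*667/1266*(1/4754904) = -667/1266*1/4754904 = -667/6019708464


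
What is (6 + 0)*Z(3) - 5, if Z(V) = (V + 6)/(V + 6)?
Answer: 1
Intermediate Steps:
Z(V) = 1 (Z(V) = (6 + V)/(6 + V) = 1)
(6 + 0)*Z(3) - 5 = (6 + 0)*1 - 5 = 6*1 - 5 = 6 - 5 = 1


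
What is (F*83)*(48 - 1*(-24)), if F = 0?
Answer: 0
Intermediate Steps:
(F*83)*(48 - 1*(-24)) = (0*83)*(48 - 1*(-24)) = 0*(48 + 24) = 0*72 = 0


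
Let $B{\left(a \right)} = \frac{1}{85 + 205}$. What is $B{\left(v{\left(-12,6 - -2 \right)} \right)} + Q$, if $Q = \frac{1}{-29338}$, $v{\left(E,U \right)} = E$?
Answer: $\frac{7262}{2127005} \approx 0.0034142$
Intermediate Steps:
$B{\left(a \right)} = \frac{1}{290}$
$Q = - \frac{1}{29338} \approx -3.4085 \cdot 10^{-5}$
$B{\left(v{\left(-12,6 - -2 \right)} \right)} + Q = \frac{1}{290} - \frac{1}{29338} = \frac{7262}{2127005}$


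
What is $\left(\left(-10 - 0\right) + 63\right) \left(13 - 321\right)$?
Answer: $-16324$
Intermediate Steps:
$\left(\left(-10 - 0\right) + 63\right) \left(13 - 321\right) = \left(\left(-10 + 0\right) + 63\right) \left(-308\right) = \left(-10 + 63\right) \left(-308\right) = 53 \left(-308\right) = -16324$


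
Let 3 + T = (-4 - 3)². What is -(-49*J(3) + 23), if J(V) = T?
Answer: 2231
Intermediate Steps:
T = 46 (T = -3 + (-4 - 3)² = -3 + (-7)² = -3 + 49 = 46)
J(V) = 46
-(-49*J(3) + 23) = -(-49*46 + 23) = -(-2254 + 23) = -1*(-2231) = 2231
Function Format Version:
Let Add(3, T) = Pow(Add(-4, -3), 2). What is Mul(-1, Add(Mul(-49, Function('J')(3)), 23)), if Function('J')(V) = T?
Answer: 2231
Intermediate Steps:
T = 46 (T = Add(-3, Pow(Add(-4, -3), 2)) = Add(-3, Pow(-7, 2)) = Add(-3, 49) = 46)
Function('J')(V) = 46
Mul(-1, Add(Mul(-49, Function('J')(3)), 23)) = Mul(-1, Add(Mul(-49, 46), 23)) = Mul(-1, Add(-2254, 23)) = Mul(-1, -2231) = 2231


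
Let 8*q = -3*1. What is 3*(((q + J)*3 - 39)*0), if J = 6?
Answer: 0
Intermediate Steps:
q = -3/8 (q = (-3*1)/8 = (⅛)*(-3) = -3/8 ≈ -0.37500)
3*(((q + J)*3 - 39)*0) = 3*(((-3/8 + 6)*3 - 39)*0) = 3*(((45/8)*3 - 39)*0) = 3*((135/8 - 39)*0) = 3*(-177/8*0) = 3*0 = 0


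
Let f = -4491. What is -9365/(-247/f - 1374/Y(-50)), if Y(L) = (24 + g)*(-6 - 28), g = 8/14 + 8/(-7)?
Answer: -23451660684/4457171 ≈ -5261.6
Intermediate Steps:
g = -4/7 (g = 8*(1/14) + 8*(-⅐) = 4/7 - 8/7 = -4/7 ≈ -0.57143)
Y(L) = -5576/7 (Y(L) = (24 - 4/7)*(-6 - 28) = (164/7)*(-34) = -5576/7)
-9365/(-247/f - 1374/Y(-50)) = -9365/(-247/(-4491) - 1374/(-5576/7)) = -9365/(-247*(-1/4491) - 1374*(-7/5576)) = -9365/(247/4491 + 4809/2788) = -9365/22285855/12520908 = -9365*12520908/22285855 = -23451660684/4457171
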